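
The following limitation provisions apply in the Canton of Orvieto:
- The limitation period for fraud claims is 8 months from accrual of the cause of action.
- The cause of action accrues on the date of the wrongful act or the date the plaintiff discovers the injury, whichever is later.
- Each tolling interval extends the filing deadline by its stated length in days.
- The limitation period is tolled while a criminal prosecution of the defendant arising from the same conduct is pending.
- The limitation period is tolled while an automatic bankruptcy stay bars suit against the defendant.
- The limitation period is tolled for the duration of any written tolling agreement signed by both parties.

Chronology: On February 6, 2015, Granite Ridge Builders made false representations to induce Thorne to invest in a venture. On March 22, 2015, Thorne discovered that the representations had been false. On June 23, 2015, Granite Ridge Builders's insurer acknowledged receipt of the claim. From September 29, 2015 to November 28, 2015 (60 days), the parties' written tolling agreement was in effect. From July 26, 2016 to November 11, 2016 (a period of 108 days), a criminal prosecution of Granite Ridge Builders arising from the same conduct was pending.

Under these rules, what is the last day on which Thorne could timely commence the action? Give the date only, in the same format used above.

January 21, 2016

Because discovery on March 22, 2015 post-dates the February 6, 2015 act, accrual under the later-of rule falls on March 22, 2015.
The untolled deadline — 8 months after March 22, 2015 — is November 22, 2015.
Because the written tolling agreement ran from September 29, 2015 to November 28, 2015, the deadline is extended by 60 days to January 21, 2016.
The pending criminal prosecution starting July 26, 2016 came too late — the period had run on January 21, 2016 — and so does not extend the deadline.
The other events in the timeline have no effect on the limitation period under the stated rules.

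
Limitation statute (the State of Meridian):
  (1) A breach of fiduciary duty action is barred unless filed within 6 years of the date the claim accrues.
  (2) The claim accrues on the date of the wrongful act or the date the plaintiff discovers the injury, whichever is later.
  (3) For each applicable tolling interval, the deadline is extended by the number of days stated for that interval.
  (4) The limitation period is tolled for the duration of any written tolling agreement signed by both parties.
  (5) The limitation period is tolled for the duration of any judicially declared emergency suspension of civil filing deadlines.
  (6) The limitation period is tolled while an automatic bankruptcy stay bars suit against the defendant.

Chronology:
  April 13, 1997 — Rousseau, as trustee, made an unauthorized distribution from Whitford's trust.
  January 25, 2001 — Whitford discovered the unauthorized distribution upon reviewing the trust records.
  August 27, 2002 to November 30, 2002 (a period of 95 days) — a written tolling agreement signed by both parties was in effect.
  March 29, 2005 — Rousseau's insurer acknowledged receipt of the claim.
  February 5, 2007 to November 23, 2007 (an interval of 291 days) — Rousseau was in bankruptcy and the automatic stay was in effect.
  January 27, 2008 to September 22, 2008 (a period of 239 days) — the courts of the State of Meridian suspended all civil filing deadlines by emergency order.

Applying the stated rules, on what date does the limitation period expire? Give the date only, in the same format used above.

Because discovery on January 25, 2001 post-dates the April 13, 1997 act, accrual under the later-of rule falls on January 25, 2001.
Adding the 6 years base period to January 25, 2001 gives a deadline of January 25, 2007, before any tolling.
The period was tolled for 95 days by the written tolling agreement (August 27, 2002 to November 30, 2002), pushing the deadline to April 30, 2007.
The period was tolled for 291 days by the automatic bankruptcy stay (February 5, 2007 to November 23, 2007), pushing the deadline to February 15, 2008.
The period was tolled for 239 days by the emergency suspension of filing deadlines (January 27, 2008 to September 22, 2008), pushing the deadline to October 11, 2008.
Nothing else in the chronology tolls or restarts the period.

October 11, 2008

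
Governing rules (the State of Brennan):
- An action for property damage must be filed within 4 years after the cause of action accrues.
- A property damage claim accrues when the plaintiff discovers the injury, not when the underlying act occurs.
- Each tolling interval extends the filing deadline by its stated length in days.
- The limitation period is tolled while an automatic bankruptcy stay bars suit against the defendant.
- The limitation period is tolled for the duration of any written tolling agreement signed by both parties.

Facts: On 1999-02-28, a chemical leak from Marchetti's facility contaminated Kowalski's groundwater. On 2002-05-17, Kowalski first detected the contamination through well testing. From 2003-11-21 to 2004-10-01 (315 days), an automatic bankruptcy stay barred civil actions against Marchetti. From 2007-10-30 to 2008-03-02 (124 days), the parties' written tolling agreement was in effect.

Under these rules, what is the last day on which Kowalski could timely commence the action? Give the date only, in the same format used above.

2007-03-28

The claim did not accrue until Kowalski discovered the injury on 2002-05-17; the 1999-02-28 act date does not start the clock under the stated rule.
4 years from 2002-05-17 is 2006-05-17.
The period was tolled for 315 days by the automatic bankruptcy stay (2003-11-21 to 2004-10-01), pushing the deadline to 2007-03-28.
The written tolling agreement starting 2007-10-30 came too late — the period had run on 2007-03-28 — and so does not extend the deadline.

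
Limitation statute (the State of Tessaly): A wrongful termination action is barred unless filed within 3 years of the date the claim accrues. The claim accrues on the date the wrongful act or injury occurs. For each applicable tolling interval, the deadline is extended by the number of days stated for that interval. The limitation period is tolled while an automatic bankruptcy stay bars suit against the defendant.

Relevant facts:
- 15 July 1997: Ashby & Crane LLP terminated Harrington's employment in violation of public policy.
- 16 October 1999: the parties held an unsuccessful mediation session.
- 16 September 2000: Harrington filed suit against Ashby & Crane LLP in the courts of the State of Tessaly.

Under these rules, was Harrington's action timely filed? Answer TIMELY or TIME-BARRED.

The claim accrued on 15 July 1997, the date of the act.
Adding the 3 years base period to 15 July 1997 gives a deadline of 15 July 2000, before any tolling.
Nothing else in the chronology tolls or restarts the period.
Filing on 16 September 2000 missed the 15 July 2000 deadline — the action is time-barred.

TIME-BARRED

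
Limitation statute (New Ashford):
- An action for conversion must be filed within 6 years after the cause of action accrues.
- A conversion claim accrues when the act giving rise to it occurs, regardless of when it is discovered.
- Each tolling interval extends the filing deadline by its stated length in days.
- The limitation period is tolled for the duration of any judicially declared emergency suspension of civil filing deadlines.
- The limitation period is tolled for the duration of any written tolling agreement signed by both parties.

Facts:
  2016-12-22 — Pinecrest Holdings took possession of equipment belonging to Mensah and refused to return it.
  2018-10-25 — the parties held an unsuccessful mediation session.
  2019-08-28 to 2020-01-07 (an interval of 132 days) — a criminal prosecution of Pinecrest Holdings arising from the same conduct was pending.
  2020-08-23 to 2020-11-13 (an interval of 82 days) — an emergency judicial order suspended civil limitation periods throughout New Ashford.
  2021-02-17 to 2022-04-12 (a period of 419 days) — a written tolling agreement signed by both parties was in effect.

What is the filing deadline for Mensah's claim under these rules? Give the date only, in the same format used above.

2024-05-06

The limitation period began to run on 2016-12-22.
Adding the 6 years base period to 2016-12-22 gives a deadline of 2022-12-22, before any tolling.
The period was tolled for 82 days by the emergency suspension of filing deadlines (2020-08-23 to 2020-11-13), pushing the deadline to 2023-03-14.
The written tolling agreement from 2021-02-17 to 2022-04-12 tolled the period for 419 days, extending the deadline to 2024-05-06.
Although a criminal prosecution ran from 2019-08-28 to 2020-01-07, the stated rules do not make that a tolling event, so it is disregarded.
The other events in the timeline have no effect on the limitation period under the stated rules.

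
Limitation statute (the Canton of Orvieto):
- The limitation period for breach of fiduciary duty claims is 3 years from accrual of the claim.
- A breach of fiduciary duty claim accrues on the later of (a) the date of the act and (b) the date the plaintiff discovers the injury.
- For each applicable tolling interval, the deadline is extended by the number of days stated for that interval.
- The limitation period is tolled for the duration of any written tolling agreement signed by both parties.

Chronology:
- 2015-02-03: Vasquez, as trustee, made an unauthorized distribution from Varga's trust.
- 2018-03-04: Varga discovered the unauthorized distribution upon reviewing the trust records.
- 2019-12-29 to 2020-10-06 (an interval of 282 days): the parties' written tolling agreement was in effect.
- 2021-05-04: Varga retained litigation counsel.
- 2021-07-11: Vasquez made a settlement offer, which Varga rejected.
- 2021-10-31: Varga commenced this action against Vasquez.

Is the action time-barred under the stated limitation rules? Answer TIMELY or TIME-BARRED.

TIMELY

The claim accrued on 2018-03-04 — the later of the 2015-02-03 act and the 2018-03-04 discovery.
3 years from 2018-03-04 is 2021-03-04.
Because the written tolling agreement ran from 2019-12-29 to 2020-10-06, the deadline is extended by 282 days to 2021-12-11.
None of the other events listed affects the running of the period under the stated rules.
The 2021-10-31 filing precedes the 2021-12-11 deadline; the claim is timely.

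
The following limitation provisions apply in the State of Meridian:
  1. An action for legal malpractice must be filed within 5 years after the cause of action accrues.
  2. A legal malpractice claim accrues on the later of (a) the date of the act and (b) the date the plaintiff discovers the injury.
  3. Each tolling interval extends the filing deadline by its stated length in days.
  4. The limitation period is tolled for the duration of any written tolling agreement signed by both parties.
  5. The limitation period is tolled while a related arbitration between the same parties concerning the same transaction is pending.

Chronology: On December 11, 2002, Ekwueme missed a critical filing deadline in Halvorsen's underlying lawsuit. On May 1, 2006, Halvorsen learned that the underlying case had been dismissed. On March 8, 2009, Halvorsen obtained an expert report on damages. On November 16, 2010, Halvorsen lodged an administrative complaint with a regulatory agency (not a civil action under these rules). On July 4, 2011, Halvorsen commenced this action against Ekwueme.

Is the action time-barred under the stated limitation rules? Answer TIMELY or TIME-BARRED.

TIME-BARRED

Because discovery on May 1, 2006 post-dates the December 11, 2002 act, accrual under the later-of rule falls on May 1, 2006.
The untolled deadline — 5 years after May 1, 2006 — is May 1, 2011.
The other events in the timeline have no effect on the limitation period under the stated rules.
Filing on July 4, 2011 missed the May 1, 2011 deadline — the action is time-barred.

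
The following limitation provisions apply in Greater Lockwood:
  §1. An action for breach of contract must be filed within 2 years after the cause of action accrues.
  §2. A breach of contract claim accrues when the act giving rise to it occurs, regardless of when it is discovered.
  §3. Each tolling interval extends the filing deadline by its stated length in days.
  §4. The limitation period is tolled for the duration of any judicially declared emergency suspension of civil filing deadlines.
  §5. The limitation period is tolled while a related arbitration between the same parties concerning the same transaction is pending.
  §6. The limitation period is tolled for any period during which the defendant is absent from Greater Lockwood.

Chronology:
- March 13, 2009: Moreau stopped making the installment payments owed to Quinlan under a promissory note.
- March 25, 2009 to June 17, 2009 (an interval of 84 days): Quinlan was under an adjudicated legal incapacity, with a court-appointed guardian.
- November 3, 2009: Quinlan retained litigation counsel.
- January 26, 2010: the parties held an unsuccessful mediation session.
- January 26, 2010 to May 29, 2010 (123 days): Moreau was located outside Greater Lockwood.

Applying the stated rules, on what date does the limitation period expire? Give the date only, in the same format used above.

The limitation period began to run on March 13, 2009.
2 years from March 13, 2009 is March 13, 2011.
Because the defendant's absence from the jurisdiction ran from January 26, 2010 to May 29, 2010, the deadline is extended by 123 days to July 14, 2011.
No stated provision tolls the period for the plaintiff's incapacity, so the interval from March 25, 2009 to June 17, 2009 has no effect on the deadline.
The other events in the timeline have no effect on the limitation period under the stated rules.

July 14, 2011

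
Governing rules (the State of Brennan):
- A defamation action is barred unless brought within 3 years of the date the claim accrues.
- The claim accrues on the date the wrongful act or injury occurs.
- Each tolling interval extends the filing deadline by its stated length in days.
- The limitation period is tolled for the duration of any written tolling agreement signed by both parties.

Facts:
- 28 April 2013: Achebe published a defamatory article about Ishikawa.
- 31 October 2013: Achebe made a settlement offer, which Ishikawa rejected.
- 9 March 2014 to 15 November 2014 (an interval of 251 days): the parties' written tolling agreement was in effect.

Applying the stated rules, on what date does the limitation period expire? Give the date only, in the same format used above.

4 January 2017

The claim accrued on 28 April 2013, when the wrongful act occurred.
3 years from 28 April 2013 is 28 April 2016.
The written tolling agreement from 9 March 2014 to 15 November 2014 tolled the period for 251 days, extending the deadline to 4 January 2017.
The other events in the timeline have no effect on the limitation period under the stated rules.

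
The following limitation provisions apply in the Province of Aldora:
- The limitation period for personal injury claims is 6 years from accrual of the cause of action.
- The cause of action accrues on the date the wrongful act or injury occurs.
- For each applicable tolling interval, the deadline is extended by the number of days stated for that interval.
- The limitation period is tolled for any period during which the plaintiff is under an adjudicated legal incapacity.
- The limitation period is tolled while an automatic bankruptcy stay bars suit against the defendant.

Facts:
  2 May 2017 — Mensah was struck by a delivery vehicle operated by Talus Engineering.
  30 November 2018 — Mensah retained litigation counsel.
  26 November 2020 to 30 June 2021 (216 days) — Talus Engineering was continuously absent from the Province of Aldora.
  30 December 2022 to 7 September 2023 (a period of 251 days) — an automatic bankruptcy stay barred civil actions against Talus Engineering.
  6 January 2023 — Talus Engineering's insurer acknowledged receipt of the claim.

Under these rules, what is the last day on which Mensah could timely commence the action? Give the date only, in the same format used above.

8 January 2024

The limitation period began to run on 2 May 2017.
The untolled deadline — 6 years after 2 May 2017 — is 2 May 2023.
The automatic bankruptcy stay from 30 December 2022 to 7 September 2023 tolled the period for 251 days, extending the deadline to 8 January 2024.
No stated provision tolls the period for the defendant's absence, so the interval from 26 November 2020 to 30 June 2021 has no effect on the deadline.
None of the other events listed affects the running of the period under the stated rules.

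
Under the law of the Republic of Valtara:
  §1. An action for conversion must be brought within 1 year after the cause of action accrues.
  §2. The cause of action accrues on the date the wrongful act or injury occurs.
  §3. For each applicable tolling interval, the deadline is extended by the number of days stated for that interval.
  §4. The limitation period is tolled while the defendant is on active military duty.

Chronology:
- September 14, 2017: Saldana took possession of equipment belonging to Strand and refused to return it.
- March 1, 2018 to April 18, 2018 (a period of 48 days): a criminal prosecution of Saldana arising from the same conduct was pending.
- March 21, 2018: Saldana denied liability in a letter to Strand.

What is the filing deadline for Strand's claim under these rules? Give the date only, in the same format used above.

September 14, 2018

The cause of action accrued on September 14, 2017, the date of the act.
Adding the 1 year base period to September 14, 2017 gives a deadline of September 14, 2018, before any tolling.
No stated provision tolls the period for a criminal prosecution, so the interval from March 1, 2018 to April 18, 2018 has no effect on the deadline.
None of the other events listed affects the running of the period under the stated rules.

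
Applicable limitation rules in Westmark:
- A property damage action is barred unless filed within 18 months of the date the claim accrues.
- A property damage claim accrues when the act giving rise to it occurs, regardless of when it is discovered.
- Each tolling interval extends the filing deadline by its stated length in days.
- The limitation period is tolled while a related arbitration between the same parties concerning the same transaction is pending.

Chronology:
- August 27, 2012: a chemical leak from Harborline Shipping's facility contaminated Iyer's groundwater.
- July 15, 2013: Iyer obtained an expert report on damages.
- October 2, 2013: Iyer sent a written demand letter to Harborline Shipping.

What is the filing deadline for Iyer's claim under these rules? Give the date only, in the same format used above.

The claim accrued on August 27, 2012, when the wrongful act occurred.
18 months from August 27, 2012 is February 27, 2014.
The other events in the timeline have no effect on the limitation period under the stated rules.

February 27, 2014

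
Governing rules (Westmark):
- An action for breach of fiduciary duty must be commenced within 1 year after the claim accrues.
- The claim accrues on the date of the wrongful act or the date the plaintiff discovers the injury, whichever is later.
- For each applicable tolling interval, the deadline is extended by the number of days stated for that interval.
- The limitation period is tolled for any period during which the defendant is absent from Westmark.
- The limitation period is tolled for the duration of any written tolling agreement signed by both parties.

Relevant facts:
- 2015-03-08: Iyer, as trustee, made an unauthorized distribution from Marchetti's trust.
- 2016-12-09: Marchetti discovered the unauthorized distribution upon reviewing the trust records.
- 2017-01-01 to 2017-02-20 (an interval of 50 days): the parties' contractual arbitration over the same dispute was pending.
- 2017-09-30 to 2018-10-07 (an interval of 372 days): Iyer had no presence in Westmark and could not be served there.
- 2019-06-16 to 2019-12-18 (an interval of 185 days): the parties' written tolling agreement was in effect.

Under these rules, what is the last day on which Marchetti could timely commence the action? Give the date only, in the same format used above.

2018-12-16

Because discovery on 2016-12-09 post-dates the 2015-03-08 act, accrual under the later-of rule falls on 2016-12-09.
1 year from 2016-12-09 is 2017-12-09.
The period was tolled for 372 days by the defendant's absence from the jurisdiction (2017-09-30 to 2018-10-07), pushing the deadline to 2018-12-16.
By the time the written tolling agreement began on 2019-06-16, the limitation period had already expired on 2018-12-16; that interval cannot revive it.
Although a pending arbitration ran from 2017-01-01 to 2017-02-20, the stated rules do not make that a tolling event, so it is disregarded.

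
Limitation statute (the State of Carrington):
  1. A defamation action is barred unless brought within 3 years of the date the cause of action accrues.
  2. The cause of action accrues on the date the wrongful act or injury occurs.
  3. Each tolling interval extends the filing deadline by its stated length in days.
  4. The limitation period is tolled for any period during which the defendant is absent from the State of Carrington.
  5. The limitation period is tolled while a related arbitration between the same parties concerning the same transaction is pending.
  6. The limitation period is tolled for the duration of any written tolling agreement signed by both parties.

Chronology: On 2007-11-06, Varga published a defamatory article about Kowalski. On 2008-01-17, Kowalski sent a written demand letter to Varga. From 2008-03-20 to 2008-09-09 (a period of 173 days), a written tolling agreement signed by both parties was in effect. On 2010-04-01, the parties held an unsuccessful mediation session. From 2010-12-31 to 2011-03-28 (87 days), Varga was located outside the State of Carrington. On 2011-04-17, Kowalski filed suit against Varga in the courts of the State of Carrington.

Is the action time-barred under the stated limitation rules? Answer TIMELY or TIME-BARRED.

The claim accrued on 2007-11-06, when the wrongful act occurred.
3 years from 2007-11-06 is 2010-11-06.
Because the written tolling agreement ran from 2008-03-20 to 2008-09-09, the deadline is extended by 173 days to 2011-04-28.
Because the defendant's absence from the jurisdiction ran from 2010-12-31 to 2011-03-28, the deadline is extended by 87 days to 2011-07-24.
The other events in the timeline have no effect on the limitation period under the stated rules.
The 2011-04-17 filing precedes the 2011-07-24 deadline; the claim is timely.

TIMELY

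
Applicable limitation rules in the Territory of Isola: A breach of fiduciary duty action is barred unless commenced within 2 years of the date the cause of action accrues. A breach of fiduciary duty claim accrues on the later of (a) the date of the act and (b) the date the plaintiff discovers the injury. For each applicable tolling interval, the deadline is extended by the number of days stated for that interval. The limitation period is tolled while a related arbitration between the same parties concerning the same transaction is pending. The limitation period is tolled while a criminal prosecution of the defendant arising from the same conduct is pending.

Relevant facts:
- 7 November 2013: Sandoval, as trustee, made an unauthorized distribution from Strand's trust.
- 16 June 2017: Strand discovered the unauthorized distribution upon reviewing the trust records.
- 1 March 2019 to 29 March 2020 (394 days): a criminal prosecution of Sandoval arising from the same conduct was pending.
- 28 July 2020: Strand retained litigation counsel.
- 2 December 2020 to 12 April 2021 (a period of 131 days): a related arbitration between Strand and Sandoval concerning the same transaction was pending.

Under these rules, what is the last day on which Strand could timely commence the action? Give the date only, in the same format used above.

Taking the later of the act (7 November 2013) and discovery (16 June 2017), the claim accrued on 16 June 2017.
Adding the 2 years base period to 16 June 2017 gives a deadline of 16 June 2019, before any tolling.
The pending criminal prosecution from 1 March 2019 to 29 March 2020 tolled the period for 394 days, extending the deadline to 14 July 2020.
The pending related arbitration from 2 December 2020 to 12 April 2021 began after the period had already run on 14 July 2020, so it has no tolling effect.
None of the other events listed affects the running of the period under the stated rules.

14 July 2020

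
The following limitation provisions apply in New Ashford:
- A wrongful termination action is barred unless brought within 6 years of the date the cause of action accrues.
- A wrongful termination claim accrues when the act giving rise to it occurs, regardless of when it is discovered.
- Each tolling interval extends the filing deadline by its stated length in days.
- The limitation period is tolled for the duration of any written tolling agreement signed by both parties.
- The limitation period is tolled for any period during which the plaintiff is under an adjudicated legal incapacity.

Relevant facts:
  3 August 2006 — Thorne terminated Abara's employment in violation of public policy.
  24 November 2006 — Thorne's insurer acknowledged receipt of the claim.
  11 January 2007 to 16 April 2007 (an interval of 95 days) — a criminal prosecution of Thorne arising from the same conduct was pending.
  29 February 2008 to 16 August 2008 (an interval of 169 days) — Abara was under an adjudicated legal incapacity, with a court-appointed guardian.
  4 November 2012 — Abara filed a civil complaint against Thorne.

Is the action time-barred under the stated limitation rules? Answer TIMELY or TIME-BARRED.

The claim accrued on 3 August 2006, when the wrongful act occurred.
Adding the 6 years base period to 3 August 2006 gives a deadline of 3 August 2012, before any tolling.
Because the plaintiff's legal incapacity ran from 29 February 2008 to 16 August 2008, the deadline is extended by 169 days to 19 January 2013.
The pending criminal prosecution from 11 January 2007 to 16 April 2007 does not toll the period, because no stated rule makes a criminal prosecution a tolling event.
None of the other events listed affects the running of the period under the stated rules.
The 4 November 2012 filing precedes the 19 January 2013 deadline; the claim is timely.

TIMELY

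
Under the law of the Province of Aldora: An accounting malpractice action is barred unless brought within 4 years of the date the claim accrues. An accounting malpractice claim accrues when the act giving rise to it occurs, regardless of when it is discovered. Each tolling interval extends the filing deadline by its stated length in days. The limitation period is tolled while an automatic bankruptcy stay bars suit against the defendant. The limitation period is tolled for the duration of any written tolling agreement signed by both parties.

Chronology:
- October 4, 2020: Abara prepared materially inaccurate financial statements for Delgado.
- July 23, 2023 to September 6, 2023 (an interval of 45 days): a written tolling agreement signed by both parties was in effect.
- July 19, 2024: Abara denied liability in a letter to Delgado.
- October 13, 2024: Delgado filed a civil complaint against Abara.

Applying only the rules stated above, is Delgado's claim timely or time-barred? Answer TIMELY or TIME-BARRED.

The claim accrued on October 4, 2020, when the wrongful act occurred.
4 years from October 4, 2020 is October 4, 2024.
The written tolling agreement from July 23, 2023 to September 6, 2023 tolled the period for 45 days, extending the deadline to November 18, 2024.
Nothing else in the chronology tolls or restarts the period.
The October 13, 2024 filing precedes the November 18, 2024 deadline; the claim is timely.

TIMELY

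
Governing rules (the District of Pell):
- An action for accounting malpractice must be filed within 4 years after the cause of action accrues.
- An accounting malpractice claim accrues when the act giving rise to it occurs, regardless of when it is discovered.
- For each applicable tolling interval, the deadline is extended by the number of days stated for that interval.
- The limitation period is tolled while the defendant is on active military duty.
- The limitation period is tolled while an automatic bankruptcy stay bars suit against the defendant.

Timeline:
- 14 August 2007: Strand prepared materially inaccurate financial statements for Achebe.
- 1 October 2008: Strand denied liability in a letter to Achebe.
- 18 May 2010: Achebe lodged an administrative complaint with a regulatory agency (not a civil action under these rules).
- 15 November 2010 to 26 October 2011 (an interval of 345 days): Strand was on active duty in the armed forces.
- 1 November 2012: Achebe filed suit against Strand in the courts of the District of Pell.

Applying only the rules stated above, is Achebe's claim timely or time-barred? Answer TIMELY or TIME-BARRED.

The limitation period began to run on 14 August 2007.
Adding the 4 years base period to 14 August 2007 gives a deadline of 14 August 2011, before any tolling.
The period was tolled for 345 days by the defendant's active military service (15 November 2010 to 26 October 2011), pushing the deadline to 24 July 2012.
The other events in the timeline have no effect on the limitation period under the stated rules.
Achebe filed on 1 November 2012, after the 24 July 2012 deadline, so the action is time-barred.

TIME-BARRED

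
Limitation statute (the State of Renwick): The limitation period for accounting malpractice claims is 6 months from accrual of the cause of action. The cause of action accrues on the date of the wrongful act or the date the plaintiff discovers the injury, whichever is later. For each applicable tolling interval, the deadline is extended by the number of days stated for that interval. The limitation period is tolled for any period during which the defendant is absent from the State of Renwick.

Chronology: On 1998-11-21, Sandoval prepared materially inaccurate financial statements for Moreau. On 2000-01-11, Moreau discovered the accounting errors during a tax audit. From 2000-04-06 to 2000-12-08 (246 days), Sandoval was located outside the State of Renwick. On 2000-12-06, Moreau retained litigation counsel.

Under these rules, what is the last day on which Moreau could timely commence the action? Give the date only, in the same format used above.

The claim accrued on 2000-01-11 — the later of the 1998-11-21 act and the 2000-01-11 discovery.
6 months from 2000-01-11 is 2000-07-11.
The period was tolled for 246 days by the defendant's absence from the jurisdiction (2000-04-06 to 2000-12-08), pushing the deadline to 2001-03-14.
None of the other events listed affects the running of the period under the stated rules.

2001-03-14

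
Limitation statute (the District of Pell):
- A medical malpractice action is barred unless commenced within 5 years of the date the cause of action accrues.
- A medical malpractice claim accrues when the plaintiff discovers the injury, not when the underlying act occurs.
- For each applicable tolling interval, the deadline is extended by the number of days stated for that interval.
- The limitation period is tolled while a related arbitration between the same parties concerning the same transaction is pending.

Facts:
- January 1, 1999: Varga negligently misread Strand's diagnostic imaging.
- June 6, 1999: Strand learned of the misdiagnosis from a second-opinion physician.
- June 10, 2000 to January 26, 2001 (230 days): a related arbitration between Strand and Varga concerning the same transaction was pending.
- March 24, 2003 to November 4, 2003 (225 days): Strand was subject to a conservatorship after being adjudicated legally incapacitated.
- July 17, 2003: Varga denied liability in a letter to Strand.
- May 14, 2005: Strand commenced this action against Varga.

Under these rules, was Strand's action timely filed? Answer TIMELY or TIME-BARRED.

TIME-BARRED

The claim did not accrue until Strand discovered the injury on June 6, 1999; the January 1, 1999 act date does not start the clock under the stated rule.
Adding the 5 years base period to June 6, 1999 gives a deadline of June 6, 2004, before any tolling.
Because the pending related arbitration ran from June 10, 2000 to January 26, 2001, the deadline is extended by 230 days to January 22, 2005.
The plaintiff's legal incapacity from March 24, 2003 to November 4, 2003 does not toll the period, because no stated rule makes the plaintiff's incapacity a tolling event.
None of the other events listed affects the running of the period under the stated rules.
Filing on May 14, 2005 missed the January 22, 2005 deadline — the action is time-barred.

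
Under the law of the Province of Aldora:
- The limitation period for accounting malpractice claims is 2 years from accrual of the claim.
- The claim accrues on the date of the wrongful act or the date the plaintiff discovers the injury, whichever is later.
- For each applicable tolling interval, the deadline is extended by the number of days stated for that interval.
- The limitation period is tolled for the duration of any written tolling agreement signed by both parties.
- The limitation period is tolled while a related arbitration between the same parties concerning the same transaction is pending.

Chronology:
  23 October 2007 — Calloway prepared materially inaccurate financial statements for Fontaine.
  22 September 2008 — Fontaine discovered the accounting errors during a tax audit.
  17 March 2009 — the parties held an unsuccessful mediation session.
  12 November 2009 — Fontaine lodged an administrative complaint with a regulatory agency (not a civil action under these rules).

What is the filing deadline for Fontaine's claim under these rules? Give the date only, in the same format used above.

22 September 2010

Taking the later of the act (23 October 2007) and discovery (22 September 2008), the claim accrued on 22 September 2008.
Adding the 2 years base period to 22 September 2008 gives a deadline of 22 September 2010, before any tolling.
Nothing else in the chronology tolls or restarts the period.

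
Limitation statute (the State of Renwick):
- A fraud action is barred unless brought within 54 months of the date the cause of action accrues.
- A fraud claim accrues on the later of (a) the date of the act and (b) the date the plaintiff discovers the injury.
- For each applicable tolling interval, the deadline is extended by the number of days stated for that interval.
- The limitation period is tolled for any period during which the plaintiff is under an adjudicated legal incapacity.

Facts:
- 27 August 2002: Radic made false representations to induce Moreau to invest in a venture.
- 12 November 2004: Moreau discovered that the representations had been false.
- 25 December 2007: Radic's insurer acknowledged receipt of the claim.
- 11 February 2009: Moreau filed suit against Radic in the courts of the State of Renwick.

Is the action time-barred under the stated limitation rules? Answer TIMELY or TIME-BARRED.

The claim accrued on 12 November 2004 — the later of the 27 August 2002 act and the 12 November 2004 discovery.
The untolled deadline — 54 months after 12 November 2004 — is 12 May 2009.
None of the other events listed affects the running of the period under the stated rules.
The 11 February 2009 filing precedes the 12 May 2009 deadline; the claim is timely.

TIMELY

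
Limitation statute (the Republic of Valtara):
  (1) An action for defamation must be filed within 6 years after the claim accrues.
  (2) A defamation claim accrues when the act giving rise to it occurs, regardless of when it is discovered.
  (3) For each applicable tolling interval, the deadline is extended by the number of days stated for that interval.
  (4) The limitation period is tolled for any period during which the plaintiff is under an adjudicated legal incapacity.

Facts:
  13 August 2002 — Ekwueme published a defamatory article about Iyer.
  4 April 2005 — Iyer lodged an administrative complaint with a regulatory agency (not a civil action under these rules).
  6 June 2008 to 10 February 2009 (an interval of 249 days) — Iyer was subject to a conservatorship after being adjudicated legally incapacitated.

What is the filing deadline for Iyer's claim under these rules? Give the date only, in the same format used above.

The limitation period began to run on 13 August 2002.
6 years from 13 August 2002 is 13 August 2008.
The period was tolled for 249 days by the plaintiff's legal incapacity (6 June 2008 to 10 February 2009), pushing the deadline to 19 April 2009.
None of the other events listed affects the running of the period under the stated rules.

19 April 2009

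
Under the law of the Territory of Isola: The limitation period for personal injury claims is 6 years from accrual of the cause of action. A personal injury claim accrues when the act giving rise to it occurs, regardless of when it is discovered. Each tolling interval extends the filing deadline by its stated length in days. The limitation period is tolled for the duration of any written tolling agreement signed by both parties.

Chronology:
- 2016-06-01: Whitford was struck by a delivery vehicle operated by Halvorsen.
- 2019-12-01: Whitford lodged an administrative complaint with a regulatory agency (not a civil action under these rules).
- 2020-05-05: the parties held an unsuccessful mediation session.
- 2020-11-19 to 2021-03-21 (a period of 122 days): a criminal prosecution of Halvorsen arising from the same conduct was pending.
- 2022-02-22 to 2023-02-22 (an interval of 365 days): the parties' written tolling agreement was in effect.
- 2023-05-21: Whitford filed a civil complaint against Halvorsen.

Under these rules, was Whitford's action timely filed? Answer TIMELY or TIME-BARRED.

The claim accrued on 2016-06-01, when the wrongful act occurred.
6 years from 2016-06-01 is 2022-06-01.
Because the written tolling agreement ran from 2022-02-22 to 2023-02-22, the deadline is extended by 365 days to 2023-06-01.
Although a criminal prosecution ran from 2020-11-19 to 2021-03-21, the stated rules do not make that a tolling event, so it is disregarded.
Nothing else in the chronology tolls or restarts the period.
Whitford filed on 2023-05-21, before the 2023-06-01 deadline, so the action is timely.

TIMELY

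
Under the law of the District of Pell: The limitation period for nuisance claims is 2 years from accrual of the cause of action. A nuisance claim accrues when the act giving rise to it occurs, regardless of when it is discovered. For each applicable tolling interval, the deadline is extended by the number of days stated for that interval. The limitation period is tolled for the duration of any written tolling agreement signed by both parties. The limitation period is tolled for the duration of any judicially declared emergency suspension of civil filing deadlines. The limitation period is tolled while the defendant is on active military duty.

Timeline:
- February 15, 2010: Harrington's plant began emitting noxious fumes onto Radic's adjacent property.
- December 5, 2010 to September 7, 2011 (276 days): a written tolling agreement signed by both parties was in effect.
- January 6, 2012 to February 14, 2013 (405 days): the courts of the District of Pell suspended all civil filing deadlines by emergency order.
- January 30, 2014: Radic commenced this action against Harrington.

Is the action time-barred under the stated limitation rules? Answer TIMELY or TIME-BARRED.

The cause of action accrued on February 15, 2010, the date of the act.
The untolled deadline — 2 years after February 15, 2010 — is February 15, 2012.
The written tolling agreement from December 5, 2010 to September 7, 2011 tolled the period for 276 days, extending the deadline to November 17, 2012.
The emergency suspension of filing deadlines from January 6, 2012 to February 14, 2013 tolled the period for 405 days, extending the deadline to December 27, 2013.
The January 30, 2014 filing falls after the December 27, 2013 deadline; the claim is time-barred.

TIME-BARRED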